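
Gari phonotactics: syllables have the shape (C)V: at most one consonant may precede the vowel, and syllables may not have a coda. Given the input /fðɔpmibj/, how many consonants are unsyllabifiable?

4

The consonants /f/, /p/, /b/, /j/ cannot be parsed into a legal (C)V syllable (no codas are permitted; onsets are limited to one consonant).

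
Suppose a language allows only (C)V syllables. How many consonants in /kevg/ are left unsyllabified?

2

Syllabifying with onset maximization leaves /v/, /g/ stranded (no codas are permitted; onsets are limited to one consonant).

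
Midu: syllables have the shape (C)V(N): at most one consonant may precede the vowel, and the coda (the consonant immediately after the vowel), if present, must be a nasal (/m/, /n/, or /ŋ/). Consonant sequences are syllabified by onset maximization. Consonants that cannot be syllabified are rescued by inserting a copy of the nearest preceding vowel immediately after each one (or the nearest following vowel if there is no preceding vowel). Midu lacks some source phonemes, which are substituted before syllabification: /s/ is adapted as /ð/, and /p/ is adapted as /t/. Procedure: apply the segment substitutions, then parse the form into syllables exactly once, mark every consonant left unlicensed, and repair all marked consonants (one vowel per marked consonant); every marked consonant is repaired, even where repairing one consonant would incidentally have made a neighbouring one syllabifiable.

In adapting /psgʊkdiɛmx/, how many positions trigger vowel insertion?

After substitution the input is /tðgʊkdiɛmx/.
The unsyllabifiable consonants are /t/, /ð/, /k/, /x/; each receives one epenthetic vowel.

4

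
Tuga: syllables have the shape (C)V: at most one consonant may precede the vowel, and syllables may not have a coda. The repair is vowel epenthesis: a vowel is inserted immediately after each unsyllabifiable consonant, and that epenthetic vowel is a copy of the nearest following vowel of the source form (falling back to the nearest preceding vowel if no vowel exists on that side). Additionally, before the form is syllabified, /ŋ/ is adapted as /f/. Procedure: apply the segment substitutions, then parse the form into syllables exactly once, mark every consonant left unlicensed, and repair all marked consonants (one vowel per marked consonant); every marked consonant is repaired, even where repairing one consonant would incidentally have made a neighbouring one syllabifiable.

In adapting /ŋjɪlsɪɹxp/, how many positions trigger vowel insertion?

5

After substitution the input is /fjɪlsɪɹxp/.
The unsyllabifiable consonants are /f/, /l/, /ɹ/, /x/, /p/; each receives one epenthetic vowel.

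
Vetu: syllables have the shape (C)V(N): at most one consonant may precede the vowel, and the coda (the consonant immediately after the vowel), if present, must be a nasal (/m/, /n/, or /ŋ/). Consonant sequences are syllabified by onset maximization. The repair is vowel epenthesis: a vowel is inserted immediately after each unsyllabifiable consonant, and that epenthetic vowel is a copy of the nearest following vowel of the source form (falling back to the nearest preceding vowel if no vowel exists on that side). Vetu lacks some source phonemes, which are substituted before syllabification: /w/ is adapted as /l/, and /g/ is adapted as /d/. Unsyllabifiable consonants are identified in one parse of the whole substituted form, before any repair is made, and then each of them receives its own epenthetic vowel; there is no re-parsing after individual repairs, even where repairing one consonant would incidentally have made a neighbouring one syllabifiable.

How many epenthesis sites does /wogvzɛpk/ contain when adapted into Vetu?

After substitution the input is /lodvzɛpk/.
The unsyllabifiable consonants are /d/, /v/, /p/, /k/; each receives one epenthetic vowel.

4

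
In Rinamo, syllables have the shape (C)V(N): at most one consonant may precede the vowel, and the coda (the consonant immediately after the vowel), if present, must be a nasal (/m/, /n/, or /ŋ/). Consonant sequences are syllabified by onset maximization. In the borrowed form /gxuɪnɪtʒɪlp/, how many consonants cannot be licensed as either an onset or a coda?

4

Syllabifying with onset maximization leaves /g/, /t/, /l/, /p/ stranded (only a nasal (/m/, /n/, or /ŋ/) is licensed in coda position; onsets are limited to one consonant).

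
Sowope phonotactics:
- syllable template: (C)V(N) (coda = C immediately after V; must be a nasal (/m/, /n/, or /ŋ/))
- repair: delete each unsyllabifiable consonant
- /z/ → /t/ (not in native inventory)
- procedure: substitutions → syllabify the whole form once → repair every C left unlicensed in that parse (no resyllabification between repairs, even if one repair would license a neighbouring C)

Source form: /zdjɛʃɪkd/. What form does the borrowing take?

Substitution: /z/ → /t/, giving /tdjɛʃɪkd/.
The consonants /t/, /d/, /k/, /d/ cannot be parsed into a legal (C)V(N) syllable (only a nasal (/m/, /n/, or /ŋ/) is licensed in coda position; onsets are limited to one consonant).
Deletion applies to /t/, /d/, /k/, /d/.

jɛʃɪ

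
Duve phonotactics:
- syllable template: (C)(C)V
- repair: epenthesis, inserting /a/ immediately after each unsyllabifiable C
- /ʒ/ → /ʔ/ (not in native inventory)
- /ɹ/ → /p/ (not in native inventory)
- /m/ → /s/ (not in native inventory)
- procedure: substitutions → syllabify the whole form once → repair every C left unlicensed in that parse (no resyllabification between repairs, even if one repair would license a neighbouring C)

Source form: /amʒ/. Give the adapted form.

asaʔa

Substitution: /m/ → /s/, /ʒ/ → /ʔ/, giving /asʔ/.
Syllabifying with onset maximization leaves /s/, /ʔ/ stranded (no codas are permitted; onsets may contain at most 2 consonants).
Epenthesis after each stranded consonant: /s/ → /sa/, /ʔ/ → /ʔa/.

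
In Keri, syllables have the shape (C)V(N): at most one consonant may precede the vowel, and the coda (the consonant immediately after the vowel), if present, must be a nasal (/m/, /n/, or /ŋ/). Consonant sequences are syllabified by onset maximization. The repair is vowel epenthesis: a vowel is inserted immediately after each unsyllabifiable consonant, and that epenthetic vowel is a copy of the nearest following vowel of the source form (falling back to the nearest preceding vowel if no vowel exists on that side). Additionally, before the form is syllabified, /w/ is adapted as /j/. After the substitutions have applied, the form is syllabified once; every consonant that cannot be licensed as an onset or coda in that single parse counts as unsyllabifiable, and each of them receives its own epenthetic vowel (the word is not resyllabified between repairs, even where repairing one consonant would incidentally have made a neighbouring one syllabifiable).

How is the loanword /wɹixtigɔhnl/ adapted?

Substitution: /w/ → /j/, giving /jɹixtigɔhnl/.
Syllabifying with onset maximization leaves /j/, /x/, /h/, /n/, /l/ stranded (only a nasal (/m/, /n/, or /ŋ/) is licensed in coda position; onsets are limited to one consonant).
Each unlicensed consonant becomes the onset of a new syllable: /j/ → /ji/, /x/ → /xi/, /h/ → /hɔ/, /n/ → /nɔ/, /l/ → /lɔ/.

jiɹixitigɔhɔnɔlɔ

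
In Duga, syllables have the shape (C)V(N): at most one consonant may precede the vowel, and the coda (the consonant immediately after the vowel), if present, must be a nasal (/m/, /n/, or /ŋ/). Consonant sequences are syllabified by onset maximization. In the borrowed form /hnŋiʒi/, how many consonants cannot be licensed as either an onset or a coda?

Under (C)V(N), the unsyllabifiable consonants are /h/, /n/ (only a nasal (/m/, /n/, or /ŋ/) is licensed in coda position; onsets are limited to one consonant).

2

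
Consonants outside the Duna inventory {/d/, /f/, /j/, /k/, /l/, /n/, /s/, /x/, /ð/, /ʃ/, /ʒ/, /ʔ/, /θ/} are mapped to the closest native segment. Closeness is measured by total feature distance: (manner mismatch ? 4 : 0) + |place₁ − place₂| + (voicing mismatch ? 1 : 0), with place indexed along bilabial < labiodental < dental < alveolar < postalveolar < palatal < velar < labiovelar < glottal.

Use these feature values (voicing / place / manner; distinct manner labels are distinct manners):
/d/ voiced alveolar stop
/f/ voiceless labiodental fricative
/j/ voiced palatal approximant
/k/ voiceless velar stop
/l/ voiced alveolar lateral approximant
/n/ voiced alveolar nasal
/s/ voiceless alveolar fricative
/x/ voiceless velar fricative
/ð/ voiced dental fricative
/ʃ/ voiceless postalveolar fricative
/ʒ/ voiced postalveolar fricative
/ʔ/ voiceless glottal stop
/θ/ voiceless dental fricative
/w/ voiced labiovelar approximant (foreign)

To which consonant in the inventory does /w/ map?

/j/ is closest: same manner (approximant), place distance 2 (labiovelar→palatal), same voicing; total 2. Next closest is /k/ at distance 6.

j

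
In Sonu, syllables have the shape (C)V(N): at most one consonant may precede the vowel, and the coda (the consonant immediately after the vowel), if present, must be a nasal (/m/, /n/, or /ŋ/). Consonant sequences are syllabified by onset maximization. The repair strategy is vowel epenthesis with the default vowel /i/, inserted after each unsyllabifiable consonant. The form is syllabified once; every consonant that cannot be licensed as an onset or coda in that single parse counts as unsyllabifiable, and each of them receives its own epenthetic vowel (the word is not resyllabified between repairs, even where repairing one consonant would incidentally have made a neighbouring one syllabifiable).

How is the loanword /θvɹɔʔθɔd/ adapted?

θiviɹɔʔiθɔdi

Syllabifying with onset maximization leaves /θ/, /v/, /ʔ/, /d/ stranded (only a nasal (/m/, /n/, or /ŋ/) is licensed in coda position; onsets are limited to one consonant).
Inserting the epenthetic vowel yields /θ/ → /θi/, /v/ → /vi/, /ʔ/ → /ʔi/, /d/ → /di/.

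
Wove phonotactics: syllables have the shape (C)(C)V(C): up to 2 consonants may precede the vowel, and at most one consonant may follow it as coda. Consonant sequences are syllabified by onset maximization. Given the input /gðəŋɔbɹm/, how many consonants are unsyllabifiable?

2

The consonants /ɹ/, /m/ cannot be parsed into a legal (C)(C)V(C) syllable (at most one coda consonant is licensed; onsets may contain at most 2 consonants).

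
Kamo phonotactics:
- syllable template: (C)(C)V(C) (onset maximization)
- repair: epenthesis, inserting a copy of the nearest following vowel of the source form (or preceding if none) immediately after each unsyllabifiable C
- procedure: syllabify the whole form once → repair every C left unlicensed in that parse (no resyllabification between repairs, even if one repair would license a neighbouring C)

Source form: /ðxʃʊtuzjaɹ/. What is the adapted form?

The consonants /ð/ cannot be parsed into a legal (C)(C)V(C) syllable (at most one coda consonant is licensed; onsets may contain at most 2 consonants).
Each unlicensed consonant becomes the onset of a new syllable: /ð/ → /ðʊ/.

ðʊxʃʊtuzjaɹ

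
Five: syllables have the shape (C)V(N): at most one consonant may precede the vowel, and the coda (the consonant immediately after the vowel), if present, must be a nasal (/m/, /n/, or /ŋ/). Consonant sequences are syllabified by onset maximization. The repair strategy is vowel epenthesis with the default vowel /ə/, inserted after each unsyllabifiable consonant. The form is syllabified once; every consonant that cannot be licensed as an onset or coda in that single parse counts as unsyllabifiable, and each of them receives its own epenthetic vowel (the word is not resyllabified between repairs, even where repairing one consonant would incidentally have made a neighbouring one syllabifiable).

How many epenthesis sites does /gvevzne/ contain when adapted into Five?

The unsyllabifiable consonants are /g/, /v/, /z/; each receives one epenthetic vowel.

3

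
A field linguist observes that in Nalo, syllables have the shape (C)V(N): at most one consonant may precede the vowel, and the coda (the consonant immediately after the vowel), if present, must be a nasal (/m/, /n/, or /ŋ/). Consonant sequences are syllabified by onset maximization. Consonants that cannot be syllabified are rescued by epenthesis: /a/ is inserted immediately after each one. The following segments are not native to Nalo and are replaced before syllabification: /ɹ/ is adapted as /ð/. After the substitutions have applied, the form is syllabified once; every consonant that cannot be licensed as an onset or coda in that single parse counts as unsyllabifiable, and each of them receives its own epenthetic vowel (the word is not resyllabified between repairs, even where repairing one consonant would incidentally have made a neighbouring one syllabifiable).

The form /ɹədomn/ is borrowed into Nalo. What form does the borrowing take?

Substitution: /ɹ/ → /ð/, giving /ðədomn/.
The consonants /n/ cannot be parsed into a legal (C)V(N) syllable (only a nasal (/m/, /n/, or /ŋ/) is licensed in coda position; onsets are limited to one consonant).
Epenthesis after each stranded consonant: /n/ → /na/.

ðədomna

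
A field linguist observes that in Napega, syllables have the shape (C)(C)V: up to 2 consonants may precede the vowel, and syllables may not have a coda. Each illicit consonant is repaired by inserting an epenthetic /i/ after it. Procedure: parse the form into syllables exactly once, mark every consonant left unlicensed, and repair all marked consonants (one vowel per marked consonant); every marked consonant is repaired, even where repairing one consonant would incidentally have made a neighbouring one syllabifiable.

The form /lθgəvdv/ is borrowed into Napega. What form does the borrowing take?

Under (C)(C)V, the unsyllabifiable consonants are /l/, /v/, /d/, /v/ (no codas are permitted; onsets may contain at most 2 consonants).
Inserting the epenthetic vowel yields /l/ → /li/, /v/ → /vi/, /d/ → /di/, /v/ → /vi/.

liθgəvidivi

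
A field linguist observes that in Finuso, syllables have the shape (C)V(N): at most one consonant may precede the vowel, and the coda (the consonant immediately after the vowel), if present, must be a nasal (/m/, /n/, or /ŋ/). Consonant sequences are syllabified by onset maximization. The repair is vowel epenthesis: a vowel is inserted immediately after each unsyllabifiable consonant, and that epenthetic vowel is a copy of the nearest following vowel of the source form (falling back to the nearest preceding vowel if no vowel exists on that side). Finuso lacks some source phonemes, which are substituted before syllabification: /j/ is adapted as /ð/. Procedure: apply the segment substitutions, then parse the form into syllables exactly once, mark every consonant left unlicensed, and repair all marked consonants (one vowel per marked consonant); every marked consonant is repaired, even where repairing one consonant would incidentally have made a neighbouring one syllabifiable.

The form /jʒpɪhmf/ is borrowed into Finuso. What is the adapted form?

ðɪʒɪpɪhɪmɪfɪ

Substitution: /j/ → /ð/, giving /ðʒpɪhmf/.
The consonants /ð/, /ʒ/, /h/, /m/, /f/ cannot be parsed into a legal (C)V(N) syllable (only a nasal (/m/, /n/, or /ŋ/) is licensed in coda position; onsets are limited to one consonant).
Inserting the epenthetic vowel yields /ð/ → /ðɪ/, /ʒ/ → /ʒɪ/, /h/ → /hɪ/, /m/ → /mɪ/, /f/ → /fɪ/.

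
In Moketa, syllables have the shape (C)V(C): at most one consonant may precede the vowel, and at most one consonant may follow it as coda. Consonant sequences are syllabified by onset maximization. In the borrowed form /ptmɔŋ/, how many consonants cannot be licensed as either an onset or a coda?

Syllabifying with onset maximization leaves /p/, /t/ stranded (at most one coda consonant is licensed; onsets are limited to one consonant).

2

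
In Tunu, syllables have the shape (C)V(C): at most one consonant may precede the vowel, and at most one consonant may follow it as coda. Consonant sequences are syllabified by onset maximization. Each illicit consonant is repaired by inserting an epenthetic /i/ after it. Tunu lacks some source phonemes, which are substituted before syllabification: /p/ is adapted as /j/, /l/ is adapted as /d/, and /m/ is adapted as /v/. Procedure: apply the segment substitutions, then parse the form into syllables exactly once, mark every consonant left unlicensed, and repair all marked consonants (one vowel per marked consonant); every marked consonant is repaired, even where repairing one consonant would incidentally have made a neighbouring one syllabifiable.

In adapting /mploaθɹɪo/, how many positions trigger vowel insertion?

2

After substitution the input is /vjdoaθɹɪo/.
The unsyllabifiable consonants are /v/, /j/; each receives one epenthetic vowel.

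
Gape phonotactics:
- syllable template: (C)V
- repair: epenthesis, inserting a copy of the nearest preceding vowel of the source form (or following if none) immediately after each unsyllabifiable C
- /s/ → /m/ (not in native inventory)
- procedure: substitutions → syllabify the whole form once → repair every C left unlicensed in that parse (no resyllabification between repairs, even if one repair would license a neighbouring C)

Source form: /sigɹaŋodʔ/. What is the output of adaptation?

migiɹaŋodoʔo

Substitution: /s/ → /m/, giving /migɹaŋodʔ/.
Under (C)V, the unsyllabifiable consonants are /g/, /d/, /ʔ/ (no codas are permitted; onsets are limited to one consonant).
Each unlicensed consonant becomes the onset of a new syllable: /g/ → /gi/, /d/ → /do/, /ʔ/ → /ʔo/.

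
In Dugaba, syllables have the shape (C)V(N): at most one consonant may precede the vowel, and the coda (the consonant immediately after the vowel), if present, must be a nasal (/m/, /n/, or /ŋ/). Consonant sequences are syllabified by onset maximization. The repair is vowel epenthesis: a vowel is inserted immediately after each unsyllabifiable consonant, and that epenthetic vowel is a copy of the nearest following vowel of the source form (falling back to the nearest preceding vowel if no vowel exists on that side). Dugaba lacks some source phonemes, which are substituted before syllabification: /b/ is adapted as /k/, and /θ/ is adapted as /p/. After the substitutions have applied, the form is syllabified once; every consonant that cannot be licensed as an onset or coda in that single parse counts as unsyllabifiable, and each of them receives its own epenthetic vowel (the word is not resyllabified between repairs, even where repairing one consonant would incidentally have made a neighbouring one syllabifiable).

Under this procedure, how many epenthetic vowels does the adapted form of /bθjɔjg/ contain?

After substitution the input is /kpjɔjg/.
The unsyllabifiable consonants are /k/, /p/, /j/, /g/; each receives one epenthetic vowel.

4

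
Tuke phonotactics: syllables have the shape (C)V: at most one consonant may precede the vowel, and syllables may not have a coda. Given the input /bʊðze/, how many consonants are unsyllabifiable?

Syllabifying with onset maximization leaves /ð/ stranded (no codas are permitted; onsets are limited to one consonant).

1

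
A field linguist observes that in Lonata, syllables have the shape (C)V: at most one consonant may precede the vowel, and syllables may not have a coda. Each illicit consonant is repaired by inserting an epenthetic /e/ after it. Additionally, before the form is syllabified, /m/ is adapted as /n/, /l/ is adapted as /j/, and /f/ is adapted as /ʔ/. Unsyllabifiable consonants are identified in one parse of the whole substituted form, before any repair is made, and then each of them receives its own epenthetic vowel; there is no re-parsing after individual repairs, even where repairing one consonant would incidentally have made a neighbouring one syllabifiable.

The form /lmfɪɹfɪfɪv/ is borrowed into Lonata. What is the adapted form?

Substitution: /l/ → /j/, /m/ → /n/, /f/ → /ʔ/, giving /jnʔɪɹʔɪʔɪv/.
Under (C)V, the unsyllabifiable consonants are /j/, /n/, /ɹ/, /v/ (no codas are permitted; onsets are limited to one consonant).
Epenthesis after each stranded consonant: /j/ → /je/, /n/ → /ne/, /ɹ/ → /ɹe/, /v/ → /ve/.

jeneʔɪɹeʔɪʔɪve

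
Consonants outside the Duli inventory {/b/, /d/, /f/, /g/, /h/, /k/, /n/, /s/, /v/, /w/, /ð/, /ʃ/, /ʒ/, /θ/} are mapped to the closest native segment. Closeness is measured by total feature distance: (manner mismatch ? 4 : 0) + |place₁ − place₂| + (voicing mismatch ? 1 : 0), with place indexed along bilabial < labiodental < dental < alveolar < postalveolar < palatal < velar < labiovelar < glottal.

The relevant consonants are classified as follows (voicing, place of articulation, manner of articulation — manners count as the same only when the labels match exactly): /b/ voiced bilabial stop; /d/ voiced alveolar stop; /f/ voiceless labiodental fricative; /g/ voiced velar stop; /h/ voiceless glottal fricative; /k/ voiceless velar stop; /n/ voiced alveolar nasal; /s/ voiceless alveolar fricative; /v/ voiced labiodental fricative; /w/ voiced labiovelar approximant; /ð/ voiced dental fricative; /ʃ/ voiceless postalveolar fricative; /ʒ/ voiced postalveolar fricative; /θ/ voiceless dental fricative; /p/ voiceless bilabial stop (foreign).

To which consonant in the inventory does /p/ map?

b

/b/ is closest: same manner (stop), place distance 0 (bilabial→bilabial), voicing differs (+1); total 1. Next closest is /d/ at distance 4.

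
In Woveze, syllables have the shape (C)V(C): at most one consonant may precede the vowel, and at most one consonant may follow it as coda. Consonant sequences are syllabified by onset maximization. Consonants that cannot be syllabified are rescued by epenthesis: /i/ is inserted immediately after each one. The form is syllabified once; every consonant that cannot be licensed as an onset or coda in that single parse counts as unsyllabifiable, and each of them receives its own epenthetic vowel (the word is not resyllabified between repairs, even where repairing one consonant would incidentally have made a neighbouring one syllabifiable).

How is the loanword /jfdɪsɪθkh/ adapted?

jifidɪsɪθkihi

Syllabifying with onset maximization leaves /j/, /f/, /k/, /h/ stranded (at most one coda consonant is licensed; onsets are limited to one consonant).
Inserting the epenthetic vowel yields /j/ → /ji/, /f/ → /fi/, /k/ → /ki/, /h/ → /hi/.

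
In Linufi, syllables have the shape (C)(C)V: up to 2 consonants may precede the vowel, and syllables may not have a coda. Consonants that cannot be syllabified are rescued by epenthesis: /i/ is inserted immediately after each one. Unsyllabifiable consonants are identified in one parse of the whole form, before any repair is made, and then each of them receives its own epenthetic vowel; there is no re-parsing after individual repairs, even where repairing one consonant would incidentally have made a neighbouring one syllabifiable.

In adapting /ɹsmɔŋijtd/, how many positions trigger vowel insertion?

The unsyllabifiable consonants are /ɹ/, /j/, /t/, /d/; each receives one epenthetic vowel.

4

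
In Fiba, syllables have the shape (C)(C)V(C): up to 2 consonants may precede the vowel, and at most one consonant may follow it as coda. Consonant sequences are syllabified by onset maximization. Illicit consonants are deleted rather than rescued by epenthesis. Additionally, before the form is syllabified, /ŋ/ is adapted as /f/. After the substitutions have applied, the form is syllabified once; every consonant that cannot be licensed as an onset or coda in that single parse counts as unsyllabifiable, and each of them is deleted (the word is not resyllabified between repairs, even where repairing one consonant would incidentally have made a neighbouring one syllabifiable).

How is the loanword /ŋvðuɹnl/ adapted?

Substitution: /ŋ/ → /f/, giving /fvðuɹnl/.
The consonants /f/, /n/, /l/ cannot be parsed into a legal (C)(C)V(C) syllable (at most one coda consonant is licensed; onsets may contain at most 2 consonants).
Deleting the stranded consonants removes /f/, /n/, /l/.

vðuɹ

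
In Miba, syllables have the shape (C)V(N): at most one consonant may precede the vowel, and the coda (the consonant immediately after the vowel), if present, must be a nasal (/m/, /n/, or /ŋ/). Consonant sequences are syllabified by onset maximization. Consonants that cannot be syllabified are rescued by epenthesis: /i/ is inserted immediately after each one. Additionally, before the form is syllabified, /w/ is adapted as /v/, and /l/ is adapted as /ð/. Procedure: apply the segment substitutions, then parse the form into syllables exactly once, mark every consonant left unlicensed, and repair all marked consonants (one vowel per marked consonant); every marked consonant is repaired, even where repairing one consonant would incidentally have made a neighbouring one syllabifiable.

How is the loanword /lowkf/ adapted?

ðovikifi

Substitution: /l/ → /ð/, /w/ → /v/, giving /ðovkf/.
The consonants /v/, /k/, /f/ cannot be parsed into a legal (C)V(N) syllable (only a nasal (/m/, /n/, or /ŋ/) is licensed in coda position; onsets are limited to one consonant).
Each unlicensed consonant becomes the onset of a new syllable: /v/ → /vi/, /k/ → /ki/, /f/ → /fi/.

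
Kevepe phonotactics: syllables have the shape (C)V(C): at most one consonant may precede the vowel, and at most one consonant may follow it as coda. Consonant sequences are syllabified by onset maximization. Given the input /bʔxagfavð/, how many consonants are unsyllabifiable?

Syllabifying with onset maximization leaves /b/, /ʔ/, /ð/ stranded (at most one coda consonant is licensed; onsets are limited to one consonant).

3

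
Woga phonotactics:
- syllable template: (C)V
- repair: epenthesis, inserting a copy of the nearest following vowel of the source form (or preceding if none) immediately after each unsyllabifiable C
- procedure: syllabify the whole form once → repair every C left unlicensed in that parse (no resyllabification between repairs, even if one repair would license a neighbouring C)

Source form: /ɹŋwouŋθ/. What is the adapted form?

ɹoŋowouŋuθu

Syllabifying with onset maximization leaves /ɹ/, /ŋ/, /ŋ/, /θ/ stranded (no codas are permitted; onsets are limited to one consonant).
Epenthesis after each stranded consonant: /ɹ/ → /ɹo/, /ŋ/ → /ŋo/, /ŋ/ → /ŋu/, /θ/ → /θu/.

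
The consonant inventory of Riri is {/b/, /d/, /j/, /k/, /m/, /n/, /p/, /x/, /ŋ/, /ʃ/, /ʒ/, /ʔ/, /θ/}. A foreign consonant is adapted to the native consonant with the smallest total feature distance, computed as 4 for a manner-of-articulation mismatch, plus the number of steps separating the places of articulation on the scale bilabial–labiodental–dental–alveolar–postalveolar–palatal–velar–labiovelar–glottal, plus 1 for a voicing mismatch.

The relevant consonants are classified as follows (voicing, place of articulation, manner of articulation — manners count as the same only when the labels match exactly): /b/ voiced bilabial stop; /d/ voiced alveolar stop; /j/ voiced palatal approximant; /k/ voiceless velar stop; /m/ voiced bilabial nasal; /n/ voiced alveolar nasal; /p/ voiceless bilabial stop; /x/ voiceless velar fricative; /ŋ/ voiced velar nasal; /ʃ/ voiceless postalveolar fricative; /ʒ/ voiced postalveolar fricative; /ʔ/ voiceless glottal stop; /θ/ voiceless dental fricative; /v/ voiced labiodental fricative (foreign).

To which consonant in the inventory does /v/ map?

θ

/θ/ is closest: same manner (fricative), place distance 1 (labiodental→dental), voicing differs (+1); total 2. Next closest is /ʒ/ at distance 3.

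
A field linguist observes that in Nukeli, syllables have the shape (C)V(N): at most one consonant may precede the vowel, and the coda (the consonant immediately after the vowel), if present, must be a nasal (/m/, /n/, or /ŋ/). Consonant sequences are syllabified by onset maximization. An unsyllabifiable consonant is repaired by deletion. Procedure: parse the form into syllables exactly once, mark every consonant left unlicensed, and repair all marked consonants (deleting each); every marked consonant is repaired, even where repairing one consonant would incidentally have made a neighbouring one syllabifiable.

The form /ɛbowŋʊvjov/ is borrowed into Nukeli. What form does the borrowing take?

ɛboŋʊjo

The consonants /w/, /v/, /v/ cannot be parsed into a legal (C)V(N) syllable (only a nasal (/m/, /n/, or /ŋ/) is licensed in coda position; onsets are limited to one consonant).
Deleting the stranded consonants removes /w/, /v/, /v/.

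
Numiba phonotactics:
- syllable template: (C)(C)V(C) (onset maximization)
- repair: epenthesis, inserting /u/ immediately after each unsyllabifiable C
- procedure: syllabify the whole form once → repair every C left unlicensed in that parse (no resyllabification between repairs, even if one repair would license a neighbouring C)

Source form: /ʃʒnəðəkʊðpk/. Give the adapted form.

Syllabifying with onset maximization leaves /ʃ/, /p/, /k/ stranded (at most one coda consonant is licensed; onsets may contain at most 2 consonants).
Each unlicensed consonant becomes the onset of a new syllable: /ʃ/ → /ʃu/, /p/ → /pu/, /k/ → /ku/.

ʃuʒnəðəkʊðpuku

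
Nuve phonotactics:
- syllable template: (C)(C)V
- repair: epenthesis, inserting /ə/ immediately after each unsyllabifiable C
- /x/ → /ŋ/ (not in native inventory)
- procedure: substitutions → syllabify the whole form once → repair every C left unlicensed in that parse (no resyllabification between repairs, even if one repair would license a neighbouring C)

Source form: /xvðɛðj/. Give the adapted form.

ŋəvðɛðəjə

Substitution: /x/ → /ŋ/, giving /ŋvðɛðj/.
Under (C)(C)V, the unsyllabifiable consonants are /ŋ/, /ð/, /j/ (no codas are permitted; onsets may contain at most 2 consonants).
Epenthesis after each stranded consonant: /ŋ/ → /ŋə/, /ð/ → /ðə/, /j/ → /jə/.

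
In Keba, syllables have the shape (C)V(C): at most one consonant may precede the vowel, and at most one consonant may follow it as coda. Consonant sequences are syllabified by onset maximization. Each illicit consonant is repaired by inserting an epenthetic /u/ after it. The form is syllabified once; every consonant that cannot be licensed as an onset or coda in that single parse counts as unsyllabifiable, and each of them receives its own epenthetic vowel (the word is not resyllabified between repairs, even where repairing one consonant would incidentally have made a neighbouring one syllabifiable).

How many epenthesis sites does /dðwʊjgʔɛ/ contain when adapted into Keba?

The unsyllabifiable consonants are /d/, /ð/, /g/; each receives one epenthetic vowel.

3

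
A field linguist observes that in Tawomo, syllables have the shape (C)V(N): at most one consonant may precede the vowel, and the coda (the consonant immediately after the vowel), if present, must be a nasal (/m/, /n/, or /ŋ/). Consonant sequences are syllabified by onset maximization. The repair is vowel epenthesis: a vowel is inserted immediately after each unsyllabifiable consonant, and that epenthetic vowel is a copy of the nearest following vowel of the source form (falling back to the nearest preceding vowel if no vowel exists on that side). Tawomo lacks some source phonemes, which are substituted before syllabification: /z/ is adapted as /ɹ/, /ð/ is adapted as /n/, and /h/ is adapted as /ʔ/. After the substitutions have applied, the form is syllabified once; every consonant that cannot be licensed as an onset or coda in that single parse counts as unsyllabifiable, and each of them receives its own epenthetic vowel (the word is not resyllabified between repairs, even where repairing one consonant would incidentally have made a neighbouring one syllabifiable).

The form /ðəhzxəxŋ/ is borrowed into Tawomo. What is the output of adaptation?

nəʔəɹəxəxəŋə

Substitution: /ð/ → /n/, /h/ → /ʔ/, /z/ → /ɹ/, giving /nəʔɹxəxŋ/.
Under (C)V(N), the unsyllabifiable consonants are /ʔ/, /ɹ/, /x/, /ŋ/ (only a nasal (/m/, /n/, or /ŋ/) is licensed in coda position; onsets are limited to one consonant).
Epenthesis after each stranded consonant: /ʔ/ → /ʔə/, /ɹ/ → /ɹə/, /x/ → /xə/, /ŋ/ → /ŋə/.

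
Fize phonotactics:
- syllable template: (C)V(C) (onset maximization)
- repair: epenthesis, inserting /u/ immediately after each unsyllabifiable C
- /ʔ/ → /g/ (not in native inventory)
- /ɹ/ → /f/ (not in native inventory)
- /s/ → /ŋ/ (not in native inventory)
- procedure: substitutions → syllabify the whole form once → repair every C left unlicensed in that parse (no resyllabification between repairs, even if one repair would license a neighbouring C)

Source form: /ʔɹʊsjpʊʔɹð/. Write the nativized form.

Substitution: /ʔ/ → /g/, /ɹ/ → /f/, /s/ → /ŋ/, giving /gfʊŋjpʊgfð/.
Syllabifying with onset maximization leaves /g/, /j/, /f/, /ð/ stranded (at most one coda consonant is licensed; onsets are limited to one consonant).
Epenthesis after each stranded consonant: /g/ → /gu/, /j/ → /ju/, /f/ → /fu/, /ð/ → /ðu/.

gufʊŋjupʊgfuðu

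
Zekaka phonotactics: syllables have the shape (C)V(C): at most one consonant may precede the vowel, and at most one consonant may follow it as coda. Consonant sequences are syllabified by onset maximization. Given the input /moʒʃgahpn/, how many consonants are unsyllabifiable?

The consonants /ʃ/, /p/, /n/ cannot be parsed into a legal (C)V(C) syllable (at most one coda consonant is licensed; onsets are limited to one consonant).

3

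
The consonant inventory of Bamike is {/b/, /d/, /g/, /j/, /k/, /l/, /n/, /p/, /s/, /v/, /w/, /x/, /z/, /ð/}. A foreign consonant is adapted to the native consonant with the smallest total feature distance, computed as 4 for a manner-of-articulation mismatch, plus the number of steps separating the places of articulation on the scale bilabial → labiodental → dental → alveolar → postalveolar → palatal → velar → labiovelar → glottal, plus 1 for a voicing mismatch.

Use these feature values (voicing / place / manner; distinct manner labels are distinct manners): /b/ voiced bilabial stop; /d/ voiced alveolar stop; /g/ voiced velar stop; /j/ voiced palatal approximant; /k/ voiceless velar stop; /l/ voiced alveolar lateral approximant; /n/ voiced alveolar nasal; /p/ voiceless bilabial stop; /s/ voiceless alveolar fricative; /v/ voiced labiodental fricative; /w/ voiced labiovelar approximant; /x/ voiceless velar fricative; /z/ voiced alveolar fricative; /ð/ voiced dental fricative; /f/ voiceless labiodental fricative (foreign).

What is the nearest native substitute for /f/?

v

/v/ is closest: same manner (fricative), place distance 0 (labiodental→labiodental), voicing differs (+1); total 1. Next closest is /s/ at distance 2.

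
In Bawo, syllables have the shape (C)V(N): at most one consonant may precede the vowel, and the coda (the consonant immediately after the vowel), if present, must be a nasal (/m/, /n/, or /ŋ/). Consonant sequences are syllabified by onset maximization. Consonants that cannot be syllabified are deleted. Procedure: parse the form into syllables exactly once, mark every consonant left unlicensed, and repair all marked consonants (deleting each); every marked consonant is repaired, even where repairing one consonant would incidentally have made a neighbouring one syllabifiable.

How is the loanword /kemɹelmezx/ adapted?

Under (C)V(N), the unsyllabifiable consonants are /l/, /z/, /x/ (only a nasal (/m/, /n/, or /ŋ/) is licensed in coda position; onsets are limited to one consonant).
Each unlicensed consonant is deleted: /l/, /z/, /x/.

kemɹeme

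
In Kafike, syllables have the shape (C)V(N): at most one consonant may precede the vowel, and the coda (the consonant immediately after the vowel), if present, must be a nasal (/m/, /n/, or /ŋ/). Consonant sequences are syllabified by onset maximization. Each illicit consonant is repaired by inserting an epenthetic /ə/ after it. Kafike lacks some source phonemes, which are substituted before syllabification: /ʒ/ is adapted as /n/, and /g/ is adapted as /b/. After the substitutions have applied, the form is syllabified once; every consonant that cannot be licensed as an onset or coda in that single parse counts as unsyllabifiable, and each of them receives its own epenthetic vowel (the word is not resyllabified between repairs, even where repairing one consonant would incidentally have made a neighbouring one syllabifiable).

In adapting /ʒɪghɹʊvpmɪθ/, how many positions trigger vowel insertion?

5

After substitution the input is /nɪbhɹʊvpmɪθ/.
The unsyllabifiable consonants are /b/, /h/, /v/, /p/, /θ/; each receives one epenthetic vowel.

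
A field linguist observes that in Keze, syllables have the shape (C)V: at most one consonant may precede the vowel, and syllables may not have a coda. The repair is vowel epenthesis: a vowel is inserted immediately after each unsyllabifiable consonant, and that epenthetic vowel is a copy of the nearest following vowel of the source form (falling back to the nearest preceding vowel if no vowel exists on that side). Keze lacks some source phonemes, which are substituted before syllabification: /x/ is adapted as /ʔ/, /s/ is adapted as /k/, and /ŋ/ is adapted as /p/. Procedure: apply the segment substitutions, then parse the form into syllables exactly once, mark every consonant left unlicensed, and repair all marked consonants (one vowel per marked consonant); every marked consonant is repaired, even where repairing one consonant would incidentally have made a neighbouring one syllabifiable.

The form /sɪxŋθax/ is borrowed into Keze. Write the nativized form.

Substitution: /s/ → /k/, /x/ → /ʔ/, /ŋ/ → /p/, giving /kɪʔpθaʔ/.
Under (C)V, the unsyllabifiable consonants are /ʔ/, /p/, /ʔ/ (no codas are permitted; onsets are limited to one consonant).
Each unlicensed consonant becomes the onset of a new syllable: /ʔ/ → /ʔa/, /p/ → /pa/, /ʔ/ → /ʔa/.

kɪʔapaθaʔa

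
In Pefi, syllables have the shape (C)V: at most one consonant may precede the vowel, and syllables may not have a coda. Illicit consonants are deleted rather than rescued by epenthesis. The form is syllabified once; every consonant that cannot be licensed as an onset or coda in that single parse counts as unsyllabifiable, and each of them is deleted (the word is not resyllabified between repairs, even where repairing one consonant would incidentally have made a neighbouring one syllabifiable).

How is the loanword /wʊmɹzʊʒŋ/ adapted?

The consonants /m/, /ɹ/, /ʒ/, /ŋ/ cannot be parsed into a legal (C)V syllable (no codas are permitted; onsets are limited to one consonant).
Each unlicensed consonant is deleted: /m/, /ɹ/, /ʒ/, /ŋ/.

wʊzʊ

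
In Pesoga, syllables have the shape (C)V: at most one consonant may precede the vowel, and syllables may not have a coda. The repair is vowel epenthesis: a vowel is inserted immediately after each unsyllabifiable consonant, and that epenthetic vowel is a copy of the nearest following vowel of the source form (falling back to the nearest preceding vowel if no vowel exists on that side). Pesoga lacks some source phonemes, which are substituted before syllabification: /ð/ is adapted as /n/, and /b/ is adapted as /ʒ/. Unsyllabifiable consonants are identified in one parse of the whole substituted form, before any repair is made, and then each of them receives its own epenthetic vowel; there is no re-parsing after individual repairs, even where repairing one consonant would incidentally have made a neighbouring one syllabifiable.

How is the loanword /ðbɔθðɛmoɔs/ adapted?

Substitution: /ð/ → /n/, /b/ → /ʒ/, giving /nʒɔθnɛmoɔs/.
Under (C)V, the unsyllabifiable consonants are /n/, /θ/, /s/ (no codas are permitted; onsets are limited to one consonant).
Epenthesis after each stranded consonant: /n/ → /nɔ/, /θ/ → /θɛ/, /s/ → /sɔ/.

nɔʒɔθɛnɛmoɔsɔ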